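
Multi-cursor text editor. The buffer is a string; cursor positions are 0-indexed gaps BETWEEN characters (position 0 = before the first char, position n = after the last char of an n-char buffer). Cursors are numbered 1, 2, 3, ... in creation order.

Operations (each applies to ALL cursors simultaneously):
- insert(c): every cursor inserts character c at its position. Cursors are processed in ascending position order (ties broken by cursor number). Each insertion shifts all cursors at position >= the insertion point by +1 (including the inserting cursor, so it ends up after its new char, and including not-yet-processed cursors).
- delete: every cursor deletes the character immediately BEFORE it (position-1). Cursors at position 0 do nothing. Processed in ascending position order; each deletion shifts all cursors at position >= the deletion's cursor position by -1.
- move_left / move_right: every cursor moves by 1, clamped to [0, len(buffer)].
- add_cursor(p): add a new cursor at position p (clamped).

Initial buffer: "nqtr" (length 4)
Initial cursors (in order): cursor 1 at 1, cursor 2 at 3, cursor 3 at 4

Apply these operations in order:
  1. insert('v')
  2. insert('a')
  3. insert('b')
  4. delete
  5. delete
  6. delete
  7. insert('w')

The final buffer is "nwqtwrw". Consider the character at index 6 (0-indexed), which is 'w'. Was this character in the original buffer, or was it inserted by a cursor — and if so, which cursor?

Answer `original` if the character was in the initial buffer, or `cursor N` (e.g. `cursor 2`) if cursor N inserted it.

After op 1 (insert('v')): buffer="nvqtvrv" (len 7), cursors c1@2 c2@5 c3@7, authorship .1..2.3
After op 2 (insert('a')): buffer="nvaqtvarva" (len 10), cursors c1@3 c2@7 c3@10, authorship .11..22.33
After op 3 (insert('b')): buffer="nvabqtvabrvab" (len 13), cursors c1@4 c2@9 c3@13, authorship .111..222.333
After op 4 (delete): buffer="nvaqtvarva" (len 10), cursors c1@3 c2@7 c3@10, authorship .11..22.33
After op 5 (delete): buffer="nvqtvrv" (len 7), cursors c1@2 c2@5 c3@7, authorship .1..2.3
After op 6 (delete): buffer="nqtr" (len 4), cursors c1@1 c2@3 c3@4, authorship ....
After op 7 (insert('w')): buffer="nwqtwrw" (len 7), cursors c1@2 c2@5 c3@7, authorship .1..2.3
Authorship (.=original, N=cursor N): . 1 . . 2 . 3
Index 6: author = 3

Answer: cursor 3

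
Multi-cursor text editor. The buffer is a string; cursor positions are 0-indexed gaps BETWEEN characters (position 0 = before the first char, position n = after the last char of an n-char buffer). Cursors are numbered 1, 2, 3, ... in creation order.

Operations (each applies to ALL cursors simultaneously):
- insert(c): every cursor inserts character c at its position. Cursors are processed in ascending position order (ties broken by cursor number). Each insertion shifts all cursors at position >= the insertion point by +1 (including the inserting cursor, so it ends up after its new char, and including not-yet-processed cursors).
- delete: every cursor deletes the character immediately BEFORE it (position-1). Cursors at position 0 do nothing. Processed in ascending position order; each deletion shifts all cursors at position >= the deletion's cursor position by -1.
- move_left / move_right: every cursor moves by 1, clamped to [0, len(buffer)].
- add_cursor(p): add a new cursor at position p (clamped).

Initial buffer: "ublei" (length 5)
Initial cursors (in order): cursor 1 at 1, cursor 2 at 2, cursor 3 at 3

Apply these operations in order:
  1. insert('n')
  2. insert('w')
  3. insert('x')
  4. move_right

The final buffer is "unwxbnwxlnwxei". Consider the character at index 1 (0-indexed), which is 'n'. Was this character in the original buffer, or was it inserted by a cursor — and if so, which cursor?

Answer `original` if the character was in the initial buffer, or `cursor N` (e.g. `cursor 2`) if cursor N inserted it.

Answer: cursor 1

Derivation:
After op 1 (insert('n')): buffer="unbnlnei" (len 8), cursors c1@2 c2@4 c3@6, authorship .1.2.3..
After op 2 (insert('w')): buffer="unwbnwlnwei" (len 11), cursors c1@3 c2@6 c3@9, authorship .11.22.33..
After op 3 (insert('x')): buffer="unwxbnwxlnwxei" (len 14), cursors c1@4 c2@8 c3@12, authorship .111.222.333..
After op 4 (move_right): buffer="unwxbnwxlnwxei" (len 14), cursors c1@5 c2@9 c3@13, authorship .111.222.333..
Authorship (.=original, N=cursor N): . 1 1 1 . 2 2 2 . 3 3 3 . .
Index 1: author = 1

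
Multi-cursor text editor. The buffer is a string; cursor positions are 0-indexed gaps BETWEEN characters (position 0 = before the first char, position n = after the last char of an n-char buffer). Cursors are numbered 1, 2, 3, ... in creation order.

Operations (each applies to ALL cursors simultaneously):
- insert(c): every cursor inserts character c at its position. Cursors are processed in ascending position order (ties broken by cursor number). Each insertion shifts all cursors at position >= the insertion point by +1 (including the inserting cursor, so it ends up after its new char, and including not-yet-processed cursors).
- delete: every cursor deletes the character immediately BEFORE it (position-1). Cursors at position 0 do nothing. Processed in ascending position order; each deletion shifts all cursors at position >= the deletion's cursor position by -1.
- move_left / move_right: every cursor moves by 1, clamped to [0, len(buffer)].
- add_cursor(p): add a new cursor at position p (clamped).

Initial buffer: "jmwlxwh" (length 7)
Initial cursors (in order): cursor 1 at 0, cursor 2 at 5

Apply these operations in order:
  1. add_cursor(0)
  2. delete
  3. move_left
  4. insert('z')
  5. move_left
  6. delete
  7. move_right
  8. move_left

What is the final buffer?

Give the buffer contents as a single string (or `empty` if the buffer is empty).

After op 1 (add_cursor(0)): buffer="jmwlxwh" (len 7), cursors c1@0 c3@0 c2@5, authorship .......
After op 2 (delete): buffer="jmwlwh" (len 6), cursors c1@0 c3@0 c2@4, authorship ......
After op 3 (move_left): buffer="jmwlwh" (len 6), cursors c1@0 c3@0 c2@3, authorship ......
After op 4 (insert('z')): buffer="zzjmwzlwh" (len 9), cursors c1@2 c3@2 c2@6, authorship 13...2...
After op 5 (move_left): buffer="zzjmwzlwh" (len 9), cursors c1@1 c3@1 c2@5, authorship 13...2...
After op 6 (delete): buffer="zjmzlwh" (len 7), cursors c1@0 c3@0 c2@3, authorship 3..2...
After op 7 (move_right): buffer="zjmzlwh" (len 7), cursors c1@1 c3@1 c2@4, authorship 3..2...
After op 8 (move_left): buffer="zjmzlwh" (len 7), cursors c1@0 c3@0 c2@3, authorship 3..2...

Answer: zjmzlwh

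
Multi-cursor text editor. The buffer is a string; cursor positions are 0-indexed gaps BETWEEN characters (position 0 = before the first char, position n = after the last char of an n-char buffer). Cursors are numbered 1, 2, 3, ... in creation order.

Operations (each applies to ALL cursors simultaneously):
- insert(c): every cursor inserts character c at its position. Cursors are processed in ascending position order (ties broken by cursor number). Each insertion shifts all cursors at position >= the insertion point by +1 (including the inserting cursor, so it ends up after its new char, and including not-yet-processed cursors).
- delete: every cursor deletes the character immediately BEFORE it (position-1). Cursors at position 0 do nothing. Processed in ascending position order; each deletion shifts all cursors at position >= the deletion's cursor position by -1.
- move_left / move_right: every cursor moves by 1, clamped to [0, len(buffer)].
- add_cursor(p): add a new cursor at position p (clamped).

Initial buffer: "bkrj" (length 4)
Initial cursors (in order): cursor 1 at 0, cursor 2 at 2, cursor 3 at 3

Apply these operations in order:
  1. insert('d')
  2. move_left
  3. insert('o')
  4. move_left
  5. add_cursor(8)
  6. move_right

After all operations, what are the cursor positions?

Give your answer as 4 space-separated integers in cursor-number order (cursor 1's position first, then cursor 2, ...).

After op 1 (insert('d')): buffer="dbkdrdj" (len 7), cursors c1@1 c2@4 c3@6, authorship 1..2.3.
After op 2 (move_left): buffer="dbkdrdj" (len 7), cursors c1@0 c2@3 c3@5, authorship 1..2.3.
After op 3 (insert('o')): buffer="odbkodrodj" (len 10), cursors c1@1 c2@5 c3@8, authorship 11..22.33.
After op 4 (move_left): buffer="odbkodrodj" (len 10), cursors c1@0 c2@4 c3@7, authorship 11..22.33.
After op 5 (add_cursor(8)): buffer="odbkodrodj" (len 10), cursors c1@0 c2@4 c3@7 c4@8, authorship 11..22.33.
After op 6 (move_right): buffer="odbkodrodj" (len 10), cursors c1@1 c2@5 c3@8 c4@9, authorship 11..22.33.

Answer: 1 5 8 9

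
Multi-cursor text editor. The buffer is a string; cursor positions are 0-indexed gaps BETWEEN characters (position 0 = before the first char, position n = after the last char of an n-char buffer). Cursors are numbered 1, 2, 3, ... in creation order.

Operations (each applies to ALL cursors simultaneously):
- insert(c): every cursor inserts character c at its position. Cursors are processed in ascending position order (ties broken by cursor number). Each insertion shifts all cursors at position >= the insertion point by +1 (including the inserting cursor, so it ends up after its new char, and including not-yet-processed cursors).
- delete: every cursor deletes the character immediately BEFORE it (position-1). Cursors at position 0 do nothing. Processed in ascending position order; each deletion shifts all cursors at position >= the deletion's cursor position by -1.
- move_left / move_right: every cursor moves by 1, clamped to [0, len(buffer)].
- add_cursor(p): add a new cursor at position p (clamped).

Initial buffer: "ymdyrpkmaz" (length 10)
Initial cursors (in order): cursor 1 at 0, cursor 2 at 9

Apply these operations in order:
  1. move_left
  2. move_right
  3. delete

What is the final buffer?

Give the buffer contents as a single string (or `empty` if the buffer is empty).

Answer: mdyrpkmz

Derivation:
After op 1 (move_left): buffer="ymdyrpkmaz" (len 10), cursors c1@0 c2@8, authorship ..........
After op 2 (move_right): buffer="ymdyrpkmaz" (len 10), cursors c1@1 c2@9, authorship ..........
After op 3 (delete): buffer="mdyrpkmz" (len 8), cursors c1@0 c2@7, authorship ........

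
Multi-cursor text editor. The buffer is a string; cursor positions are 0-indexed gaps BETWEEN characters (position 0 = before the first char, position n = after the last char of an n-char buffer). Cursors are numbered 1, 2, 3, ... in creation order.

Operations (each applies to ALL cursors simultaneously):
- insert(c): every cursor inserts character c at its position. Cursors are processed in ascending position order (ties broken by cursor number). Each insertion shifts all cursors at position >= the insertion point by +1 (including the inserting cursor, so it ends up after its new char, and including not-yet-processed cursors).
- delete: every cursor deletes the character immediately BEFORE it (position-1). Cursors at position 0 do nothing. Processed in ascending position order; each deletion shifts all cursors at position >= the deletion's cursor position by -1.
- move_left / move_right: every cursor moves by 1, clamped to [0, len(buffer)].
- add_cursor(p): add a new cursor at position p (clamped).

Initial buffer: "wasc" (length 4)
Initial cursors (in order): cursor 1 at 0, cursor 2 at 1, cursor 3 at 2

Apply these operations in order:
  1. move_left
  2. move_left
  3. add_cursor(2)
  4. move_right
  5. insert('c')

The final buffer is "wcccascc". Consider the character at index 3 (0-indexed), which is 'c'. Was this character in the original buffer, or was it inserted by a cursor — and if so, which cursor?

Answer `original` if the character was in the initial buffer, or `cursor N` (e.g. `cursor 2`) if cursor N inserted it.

After op 1 (move_left): buffer="wasc" (len 4), cursors c1@0 c2@0 c3@1, authorship ....
After op 2 (move_left): buffer="wasc" (len 4), cursors c1@0 c2@0 c3@0, authorship ....
After op 3 (add_cursor(2)): buffer="wasc" (len 4), cursors c1@0 c2@0 c3@0 c4@2, authorship ....
After op 4 (move_right): buffer="wasc" (len 4), cursors c1@1 c2@1 c3@1 c4@3, authorship ....
After op 5 (insert('c')): buffer="wcccascc" (len 8), cursors c1@4 c2@4 c3@4 c4@7, authorship .123..4.
Authorship (.=original, N=cursor N): . 1 2 3 . . 4 .
Index 3: author = 3

Answer: cursor 3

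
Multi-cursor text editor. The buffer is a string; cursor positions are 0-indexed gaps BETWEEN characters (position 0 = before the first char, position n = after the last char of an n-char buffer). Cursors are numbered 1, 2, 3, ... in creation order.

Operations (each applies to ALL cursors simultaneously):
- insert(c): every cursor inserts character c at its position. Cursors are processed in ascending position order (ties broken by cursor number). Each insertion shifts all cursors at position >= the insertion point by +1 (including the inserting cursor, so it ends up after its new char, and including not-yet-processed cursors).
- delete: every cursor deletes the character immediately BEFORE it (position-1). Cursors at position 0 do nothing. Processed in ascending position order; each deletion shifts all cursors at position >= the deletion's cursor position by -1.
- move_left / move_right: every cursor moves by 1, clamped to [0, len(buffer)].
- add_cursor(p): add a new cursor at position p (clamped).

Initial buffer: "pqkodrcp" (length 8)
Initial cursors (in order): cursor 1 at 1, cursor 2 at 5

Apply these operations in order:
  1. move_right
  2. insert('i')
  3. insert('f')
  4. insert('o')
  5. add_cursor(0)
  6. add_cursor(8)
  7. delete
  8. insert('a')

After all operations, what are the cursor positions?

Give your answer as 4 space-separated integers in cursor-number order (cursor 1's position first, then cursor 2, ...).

Answer: 6 13 1 9

Derivation:
After op 1 (move_right): buffer="pqkodrcp" (len 8), cursors c1@2 c2@6, authorship ........
After op 2 (insert('i')): buffer="pqikodricp" (len 10), cursors c1@3 c2@8, authorship ..1....2..
After op 3 (insert('f')): buffer="pqifkodrifcp" (len 12), cursors c1@4 c2@10, authorship ..11....22..
After op 4 (insert('o')): buffer="pqifokodrifocp" (len 14), cursors c1@5 c2@12, authorship ..111....222..
After op 5 (add_cursor(0)): buffer="pqifokodrifocp" (len 14), cursors c3@0 c1@5 c2@12, authorship ..111....222..
After op 6 (add_cursor(8)): buffer="pqifokodrifocp" (len 14), cursors c3@0 c1@5 c4@8 c2@12, authorship ..111....222..
After op 7 (delete): buffer="pqifkorifcp" (len 11), cursors c3@0 c1@4 c4@6 c2@9, authorship ..11...22..
After op 8 (insert('a')): buffer="apqifakoarifacp" (len 15), cursors c3@1 c1@6 c4@9 c2@13, authorship 3..111..4.222..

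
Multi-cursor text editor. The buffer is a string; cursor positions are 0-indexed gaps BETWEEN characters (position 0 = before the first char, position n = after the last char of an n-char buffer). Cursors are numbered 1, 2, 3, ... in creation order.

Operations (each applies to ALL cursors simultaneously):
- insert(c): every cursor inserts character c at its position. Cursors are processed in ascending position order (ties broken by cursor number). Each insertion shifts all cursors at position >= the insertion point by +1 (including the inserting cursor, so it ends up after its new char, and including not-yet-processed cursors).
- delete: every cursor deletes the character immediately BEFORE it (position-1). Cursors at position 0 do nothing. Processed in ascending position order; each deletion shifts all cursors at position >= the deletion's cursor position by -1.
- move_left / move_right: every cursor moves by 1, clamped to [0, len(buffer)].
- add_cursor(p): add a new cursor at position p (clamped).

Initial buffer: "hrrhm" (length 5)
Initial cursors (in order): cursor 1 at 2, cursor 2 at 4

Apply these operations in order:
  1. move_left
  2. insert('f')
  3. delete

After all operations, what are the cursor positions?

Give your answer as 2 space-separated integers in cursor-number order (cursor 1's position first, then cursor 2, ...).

After op 1 (move_left): buffer="hrrhm" (len 5), cursors c1@1 c2@3, authorship .....
After op 2 (insert('f')): buffer="hfrrfhm" (len 7), cursors c1@2 c2@5, authorship .1..2..
After op 3 (delete): buffer="hrrhm" (len 5), cursors c1@1 c2@3, authorship .....

Answer: 1 3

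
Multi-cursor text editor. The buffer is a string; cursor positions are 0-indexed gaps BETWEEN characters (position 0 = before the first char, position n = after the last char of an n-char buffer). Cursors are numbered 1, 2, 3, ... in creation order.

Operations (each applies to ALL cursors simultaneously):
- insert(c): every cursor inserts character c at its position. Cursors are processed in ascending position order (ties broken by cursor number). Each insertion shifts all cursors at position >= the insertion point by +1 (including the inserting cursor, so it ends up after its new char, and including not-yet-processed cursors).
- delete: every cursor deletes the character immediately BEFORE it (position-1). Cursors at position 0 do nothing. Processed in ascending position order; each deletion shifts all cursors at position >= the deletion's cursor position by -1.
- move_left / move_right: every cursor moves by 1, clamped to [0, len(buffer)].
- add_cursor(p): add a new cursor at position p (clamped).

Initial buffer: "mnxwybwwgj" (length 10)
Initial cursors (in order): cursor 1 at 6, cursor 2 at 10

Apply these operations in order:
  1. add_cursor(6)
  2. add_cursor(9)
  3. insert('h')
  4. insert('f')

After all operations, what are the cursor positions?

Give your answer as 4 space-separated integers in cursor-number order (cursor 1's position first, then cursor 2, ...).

Answer: 10 18 10 15

Derivation:
After op 1 (add_cursor(6)): buffer="mnxwybwwgj" (len 10), cursors c1@6 c3@6 c2@10, authorship ..........
After op 2 (add_cursor(9)): buffer="mnxwybwwgj" (len 10), cursors c1@6 c3@6 c4@9 c2@10, authorship ..........
After op 3 (insert('h')): buffer="mnxwybhhwwghjh" (len 14), cursors c1@8 c3@8 c4@12 c2@14, authorship ......13...4.2
After op 4 (insert('f')): buffer="mnxwybhhffwwghfjhf" (len 18), cursors c1@10 c3@10 c4@15 c2@18, authorship ......1313...44.22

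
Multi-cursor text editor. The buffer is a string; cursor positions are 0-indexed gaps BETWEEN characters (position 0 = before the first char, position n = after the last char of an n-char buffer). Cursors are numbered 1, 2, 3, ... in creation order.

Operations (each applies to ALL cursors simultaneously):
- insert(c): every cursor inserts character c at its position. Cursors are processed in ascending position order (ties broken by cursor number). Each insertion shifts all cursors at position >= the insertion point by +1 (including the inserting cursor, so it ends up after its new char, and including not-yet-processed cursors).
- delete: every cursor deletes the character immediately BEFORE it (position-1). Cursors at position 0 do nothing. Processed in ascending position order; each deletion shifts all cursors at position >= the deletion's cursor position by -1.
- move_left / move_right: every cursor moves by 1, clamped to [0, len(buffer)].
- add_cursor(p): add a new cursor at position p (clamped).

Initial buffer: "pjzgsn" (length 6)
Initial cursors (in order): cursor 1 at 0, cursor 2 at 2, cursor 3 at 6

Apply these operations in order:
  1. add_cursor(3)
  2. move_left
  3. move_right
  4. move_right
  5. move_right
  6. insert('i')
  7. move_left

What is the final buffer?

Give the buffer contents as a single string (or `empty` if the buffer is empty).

After op 1 (add_cursor(3)): buffer="pjzgsn" (len 6), cursors c1@0 c2@2 c4@3 c3@6, authorship ......
After op 2 (move_left): buffer="pjzgsn" (len 6), cursors c1@0 c2@1 c4@2 c3@5, authorship ......
After op 3 (move_right): buffer="pjzgsn" (len 6), cursors c1@1 c2@2 c4@3 c3@6, authorship ......
After op 4 (move_right): buffer="pjzgsn" (len 6), cursors c1@2 c2@3 c4@4 c3@6, authorship ......
After op 5 (move_right): buffer="pjzgsn" (len 6), cursors c1@3 c2@4 c4@5 c3@6, authorship ......
After op 6 (insert('i')): buffer="pjzigisini" (len 10), cursors c1@4 c2@6 c4@8 c3@10, authorship ...1.2.4.3
After op 7 (move_left): buffer="pjzigisini" (len 10), cursors c1@3 c2@5 c4@7 c3@9, authorship ...1.2.4.3

Answer: pjzigisini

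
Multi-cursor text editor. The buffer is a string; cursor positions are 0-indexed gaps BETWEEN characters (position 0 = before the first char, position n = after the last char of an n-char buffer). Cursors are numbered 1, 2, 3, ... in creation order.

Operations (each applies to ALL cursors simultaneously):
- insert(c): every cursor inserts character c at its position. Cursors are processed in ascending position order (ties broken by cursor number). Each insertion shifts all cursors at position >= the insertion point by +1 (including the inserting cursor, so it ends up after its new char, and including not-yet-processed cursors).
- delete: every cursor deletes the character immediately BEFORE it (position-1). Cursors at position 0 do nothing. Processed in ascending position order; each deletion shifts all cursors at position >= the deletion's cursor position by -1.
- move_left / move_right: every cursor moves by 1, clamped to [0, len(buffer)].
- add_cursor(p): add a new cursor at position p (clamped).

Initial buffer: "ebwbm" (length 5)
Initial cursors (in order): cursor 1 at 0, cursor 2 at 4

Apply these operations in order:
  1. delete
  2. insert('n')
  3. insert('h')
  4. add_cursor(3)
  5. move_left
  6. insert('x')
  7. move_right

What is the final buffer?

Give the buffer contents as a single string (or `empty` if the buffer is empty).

After op 1 (delete): buffer="ebwm" (len 4), cursors c1@0 c2@3, authorship ....
After op 2 (insert('n')): buffer="nebwnm" (len 6), cursors c1@1 c2@5, authorship 1...2.
After op 3 (insert('h')): buffer="nhebwnhm" (len 8), cursors c1@2 c2@7, authorship 11...22.
After op 4 (add_cursor(3)): buffer="nhebwnhm" (len 8), cursors c1@2 c3@3 c2@7, authorship 11...22.
After op 5 (move_left): buffer="nhebwnhm" (len 8), cursors c1@1 c3@2 c2@6, authorship 11...22.
After op 6 (insert('x')): buffer="nxhxebwnxhm" (len 11), cursors c1@2 c3@4 c2@9, authorship 1113...222.
After op 7 (move_right): buffer="nxhxebwnxhm" (len 11), cursors c1@3 c3@5 c2@10, authorship 1113...222.

Answer: nxhxebwnxhm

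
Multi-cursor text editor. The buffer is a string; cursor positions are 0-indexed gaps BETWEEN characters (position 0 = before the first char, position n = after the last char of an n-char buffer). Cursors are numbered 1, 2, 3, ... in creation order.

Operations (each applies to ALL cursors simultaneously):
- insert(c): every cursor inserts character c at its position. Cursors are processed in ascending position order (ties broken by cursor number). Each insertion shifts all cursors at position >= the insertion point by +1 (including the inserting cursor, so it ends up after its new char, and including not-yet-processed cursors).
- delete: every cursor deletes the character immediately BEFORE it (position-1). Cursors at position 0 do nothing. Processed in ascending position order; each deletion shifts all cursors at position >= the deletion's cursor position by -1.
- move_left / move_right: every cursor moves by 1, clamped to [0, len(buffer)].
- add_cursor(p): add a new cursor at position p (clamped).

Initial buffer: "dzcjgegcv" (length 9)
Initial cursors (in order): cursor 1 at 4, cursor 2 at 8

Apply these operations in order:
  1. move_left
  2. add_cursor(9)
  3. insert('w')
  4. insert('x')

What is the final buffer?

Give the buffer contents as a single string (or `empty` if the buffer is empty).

Answer: dzcwxjgegwxcvwx

Derivation:
After op 1 (move_left): buffer="dzcjgegcv" (len 9), cursors c1@3 c2@7, authorship .........
After op 2 (add_cursor(9)): buffer="dzcjgegcv" (len 9), cursors c1@3 c2@7 c3@9, authorship .........
After op 3 (insert('w')): buffer="dzcwjgegwcvw" (len 12), cursors c1@4 c2@9 c3@12, authorship ...1....2..3
After op 4 (insert('x')): buffer="dzcwxjgegwxcvwx" (len 15), cursors c1@5 c2@11 c3@15, authorship ...11....22..33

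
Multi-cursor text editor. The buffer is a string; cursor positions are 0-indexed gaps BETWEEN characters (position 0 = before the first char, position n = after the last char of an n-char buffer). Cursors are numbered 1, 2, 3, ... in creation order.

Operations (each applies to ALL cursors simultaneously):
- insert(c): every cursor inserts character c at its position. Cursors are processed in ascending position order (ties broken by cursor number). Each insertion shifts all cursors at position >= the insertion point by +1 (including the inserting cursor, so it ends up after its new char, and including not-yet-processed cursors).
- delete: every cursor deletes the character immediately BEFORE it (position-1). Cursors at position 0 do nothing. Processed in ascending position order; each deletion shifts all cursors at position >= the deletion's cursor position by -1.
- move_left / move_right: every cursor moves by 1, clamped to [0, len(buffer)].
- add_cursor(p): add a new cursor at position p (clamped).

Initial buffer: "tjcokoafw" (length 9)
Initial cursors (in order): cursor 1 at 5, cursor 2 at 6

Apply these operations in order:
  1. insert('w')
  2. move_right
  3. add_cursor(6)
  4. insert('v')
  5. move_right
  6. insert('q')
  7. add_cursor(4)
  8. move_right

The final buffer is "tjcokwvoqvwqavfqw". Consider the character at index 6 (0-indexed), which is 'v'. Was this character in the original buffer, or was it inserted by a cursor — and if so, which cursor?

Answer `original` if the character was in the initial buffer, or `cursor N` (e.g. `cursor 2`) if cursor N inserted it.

After op 1 (insert('w')): buffer="tjcokwowafw" (len 11), cursors c1@6 c2@8, authorship .....1.2...
After op 2 (move_right): buffer="tjcokwowafw" (len 11), cursors c1@7 c2@9, authorship .....1.2...
After op 3 (add_cursor(6)): buffer="tjcokwowafw" (len 11), cursors c3@6 c1@7 c2@9, authorship .....1.2...
After op 4 (insert('v')): buffer="tjcokwvovwavfw" (len 14), cursors c3@7 c1@9 c2@12, authorship .....13.12.2..
After op 5 (move_right): buffer="tjcokwvovwavfw" (len 14), cursors c3@8 c1@10 c2@13, authorship .....13.12.2..
After op 6 (insert('q')): buffer="tjcokwvoqvwqavfqw" (len 17), cursors c3@9 c1@12 c2@16, authorship .....13.3121.2.2.
After op 7 (add_cursor(4)): buffer="tjcokwvoqvwqavfqw" (len 17), cursors c4@4 c3@9 c1@12 c2@16, authorship .....13.3121.2.2.
After op 8 (move_right): buffer="tjcokwvoqvwqavfqw" (len 17), cursors c4@5 c3@10 c1@13 c2@17, authorship .....13.3121.2.2.
Authorship (.=original, N=cursor N): . . . . . 1 3 . 3 1 2 1 . 2 . 2 .
Index 6: author = 3

Answer: cursor 3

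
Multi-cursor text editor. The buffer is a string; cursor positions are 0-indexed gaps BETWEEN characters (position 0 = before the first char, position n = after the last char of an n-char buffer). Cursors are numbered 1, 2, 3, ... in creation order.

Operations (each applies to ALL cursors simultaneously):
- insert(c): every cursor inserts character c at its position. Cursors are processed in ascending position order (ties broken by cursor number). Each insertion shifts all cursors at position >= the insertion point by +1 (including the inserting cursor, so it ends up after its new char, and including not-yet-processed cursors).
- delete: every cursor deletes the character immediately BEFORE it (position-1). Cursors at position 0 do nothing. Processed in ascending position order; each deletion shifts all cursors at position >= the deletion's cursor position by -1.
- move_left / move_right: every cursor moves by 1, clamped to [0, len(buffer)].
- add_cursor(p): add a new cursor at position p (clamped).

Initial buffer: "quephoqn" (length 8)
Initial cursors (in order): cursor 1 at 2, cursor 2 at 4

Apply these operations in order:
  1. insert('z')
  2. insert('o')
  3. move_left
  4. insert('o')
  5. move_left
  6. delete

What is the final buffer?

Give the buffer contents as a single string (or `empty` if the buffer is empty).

Answer: quooepoohoqn

Derivation:
After op 1 (insert('z')): buffer="quzepzhoqn" (len 10), cursors c1@3 c2@6, authorship ..1..2....
After op 2 (insert('o')): buffer="quzoepzohoqn" (len 12), cursors c1@4 c2@8, authorship ..11..22....
After op 3 (move_left): buffer="quzoepzohoqn" (len 12), cursors c1@3 c2@7, authorship ..11..22....
After op 4 (insert('o')): buffer="quzooepzoohoqn" (len 14), cursors c1@4 c2@9, authorship ..111..222....
After op 5 (move_left): buffer="quzooepzoohoqn" (len 14), cursors c1@3 c2@8, authorship ..111..222....
After op 6 (delete): buffer="quooepoohoqn" (len 12), cursors c1@2 c2@6, authorship ..11..22....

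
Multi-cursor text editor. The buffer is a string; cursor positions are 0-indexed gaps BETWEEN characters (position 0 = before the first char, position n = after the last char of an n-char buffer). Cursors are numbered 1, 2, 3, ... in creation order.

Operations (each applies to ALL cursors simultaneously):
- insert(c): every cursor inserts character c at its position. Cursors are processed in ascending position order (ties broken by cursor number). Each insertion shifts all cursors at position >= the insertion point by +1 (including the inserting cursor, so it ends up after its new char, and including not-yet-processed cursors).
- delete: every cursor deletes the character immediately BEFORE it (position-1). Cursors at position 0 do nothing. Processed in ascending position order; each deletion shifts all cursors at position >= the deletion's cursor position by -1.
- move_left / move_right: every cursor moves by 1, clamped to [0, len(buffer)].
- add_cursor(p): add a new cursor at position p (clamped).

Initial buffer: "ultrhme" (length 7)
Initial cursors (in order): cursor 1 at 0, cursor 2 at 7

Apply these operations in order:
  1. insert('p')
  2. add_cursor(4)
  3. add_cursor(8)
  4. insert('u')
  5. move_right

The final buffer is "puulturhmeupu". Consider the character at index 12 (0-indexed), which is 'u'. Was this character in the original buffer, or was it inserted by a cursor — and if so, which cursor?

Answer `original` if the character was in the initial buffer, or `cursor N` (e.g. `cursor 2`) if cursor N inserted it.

After op 1 (insert('p')): buffer="pultrhmep" (len 9), cursors c1@1 c2@9, authorship 1.......2
After op 2 (add_cursor(4)): buffer="pultrhmep" (len 9), cursors c1@1 c3@4 c2@9, authorship 1.......2
After op 3 (add_cursor(8)): buffer="pultrhmep" (len 9), cursors c1@1 c3@4 c4@8 c2@9, authorship 1.......2
After op 4 (insert('u')): buffer="puulturhmeupu" (len 13), cursors c1@2 c3@6 c4@11 c2@13, authorship 11...3....422
After op 5 (move_right): buffer="puulturhmeupu" (len 13), cursors c1@3 c3@7 c4@12 c2@13, authorship 11...3....422
Authorship (.=original, N=cursor N): 1 1 . . . 3 . . . . 4 2 2
Index 12: author = 2

Answer: cursor 2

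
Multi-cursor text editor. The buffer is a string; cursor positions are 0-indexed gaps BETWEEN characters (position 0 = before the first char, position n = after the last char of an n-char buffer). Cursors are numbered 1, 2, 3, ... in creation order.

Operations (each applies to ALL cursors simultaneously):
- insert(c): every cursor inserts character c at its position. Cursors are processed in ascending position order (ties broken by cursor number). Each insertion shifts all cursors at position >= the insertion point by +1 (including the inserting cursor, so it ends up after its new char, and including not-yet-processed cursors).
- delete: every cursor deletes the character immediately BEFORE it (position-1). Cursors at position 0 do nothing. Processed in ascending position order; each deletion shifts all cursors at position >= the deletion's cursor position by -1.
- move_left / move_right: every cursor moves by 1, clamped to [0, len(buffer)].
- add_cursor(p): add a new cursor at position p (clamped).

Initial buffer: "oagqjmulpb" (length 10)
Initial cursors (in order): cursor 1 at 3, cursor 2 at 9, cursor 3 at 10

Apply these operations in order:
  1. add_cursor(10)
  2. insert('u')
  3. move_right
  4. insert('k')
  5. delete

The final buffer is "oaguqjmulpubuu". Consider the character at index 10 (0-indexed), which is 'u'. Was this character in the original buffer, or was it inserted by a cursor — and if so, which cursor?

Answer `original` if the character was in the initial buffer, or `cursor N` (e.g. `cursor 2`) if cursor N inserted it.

After op 1 (add_cursor(10)): buffer="oagqjmulpb" (len 10), cursors c1@3 c2@9 c3@10 c4@10, authorship ..........
After op 2 (insert('u')): buffer="oaguqjmulpubuu" (len 14), cursors c1@4 c2@11 c3@14 c4@14, authorship ...1......2.34
After op 3 (move_right): buffer="oaguqjmulpubuu" (len 14), cursors c1@5 c2@12 c3@14 c4@14, authorship ...1......2.34
After op 4 (insert('k')): buffer="oaguqkjmulpubkuukk" (len 18), cursors c1@6 c2@14 c3@18 c4@18, authorship ...1.1.....2.23434
After op 5 (delete): buffer="oaguqjmulpubuu" (len 14), cursors c1@5 c2@12 c3@14 c4@14, authorship ...1......2.34
Authorship (.=original, N=cursor N): . . . 1 . . . . . . 2 . 3 4
Index 10: author = 2

Answer: cursor 2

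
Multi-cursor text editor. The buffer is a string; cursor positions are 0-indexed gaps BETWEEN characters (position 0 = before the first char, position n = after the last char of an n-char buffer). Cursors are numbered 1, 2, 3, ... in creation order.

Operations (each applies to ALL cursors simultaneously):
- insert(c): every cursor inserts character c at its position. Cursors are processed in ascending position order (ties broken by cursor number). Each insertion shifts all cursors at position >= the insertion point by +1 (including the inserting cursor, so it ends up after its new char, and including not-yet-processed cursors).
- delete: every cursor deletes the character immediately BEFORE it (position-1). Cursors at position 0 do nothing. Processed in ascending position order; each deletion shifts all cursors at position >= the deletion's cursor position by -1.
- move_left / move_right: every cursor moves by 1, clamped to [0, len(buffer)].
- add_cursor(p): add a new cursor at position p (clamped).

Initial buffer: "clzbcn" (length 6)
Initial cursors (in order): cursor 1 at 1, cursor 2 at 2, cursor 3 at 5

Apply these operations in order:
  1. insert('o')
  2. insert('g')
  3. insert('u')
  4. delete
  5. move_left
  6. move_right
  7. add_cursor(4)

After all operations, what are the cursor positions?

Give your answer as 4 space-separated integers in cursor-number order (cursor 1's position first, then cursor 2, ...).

Answer: 3 6 11 4

Derivation:
After op 1 (insert('o')): buffer="colozbcon" (len 9), cursors c1@2 c2@4 c3@8, authorship .1.2...3.
After op 2 (insert('g')): buffer="coglogzbcogn" (len 12), cursors c1@3 c2@6 c3@11, authorship .11.22...33.
After op 3 (insert('u')): buffer="coguloguzbcogun" (len 15), cursors c1@4 c2@8 c3@14, authorship .111.222...333.
After op 4 (delete): buffer="coglogzbcogn" (len 12), cursors c1@3 c2@6 c3@11, authorship .11.22...33.
After op 5 (move_left): buffer="coglogzbcogn" (len 12), cursors c1@2 c2@5 c3@10, authorship .11.22...33.
After op 6 (move_right): buffer="coglogzbcogn" (len 12), cursors c1@3 c2@6 c3@11, authorship .11.22...33.
After op 7 (add_cursor(4)): buffer="coglogzbcogn" (len 12), cursors c1@3 c4@4 c2@6 c3@11, authorship .11.22...33.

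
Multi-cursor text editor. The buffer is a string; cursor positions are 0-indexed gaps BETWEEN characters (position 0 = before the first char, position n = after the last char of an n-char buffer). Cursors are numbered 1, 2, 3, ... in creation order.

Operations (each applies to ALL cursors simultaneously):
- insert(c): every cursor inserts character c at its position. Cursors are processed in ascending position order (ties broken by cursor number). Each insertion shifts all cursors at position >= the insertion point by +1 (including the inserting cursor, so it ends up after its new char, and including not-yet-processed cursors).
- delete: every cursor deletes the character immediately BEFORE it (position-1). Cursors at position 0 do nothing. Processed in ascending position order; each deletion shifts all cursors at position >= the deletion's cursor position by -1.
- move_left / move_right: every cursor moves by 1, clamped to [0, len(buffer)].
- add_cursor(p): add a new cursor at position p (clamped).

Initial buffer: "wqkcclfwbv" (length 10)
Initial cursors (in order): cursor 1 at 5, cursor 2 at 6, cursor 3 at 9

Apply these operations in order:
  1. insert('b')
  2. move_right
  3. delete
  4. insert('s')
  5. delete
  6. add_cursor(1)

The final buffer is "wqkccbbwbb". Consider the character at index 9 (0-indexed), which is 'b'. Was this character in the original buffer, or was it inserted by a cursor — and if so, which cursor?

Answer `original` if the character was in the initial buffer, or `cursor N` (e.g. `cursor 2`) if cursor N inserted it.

Answer: cursor 3

Derivation:
After op 1 (insert('b')): buffer="wqkccblbfwbbv" (len 13), cursors c1@6 c2@8 c3@12, authorship .....1.2...3.
After op 2 (move_right): buffer="wqkccblbfwbbv" (len 13), cursors c1@7 c2@9 c3@13, authorship .....1.2...3.
After op 3 (delete): buffer="wqkccbbwbb" (len 10), cursors c1@6 c2@7 c3@10, authorship .....12..3
After op 4 (insert('s')): buffer="wqkccbsbswbbs" (len 13), cursors c1@7 c2@9 c3@13, authorship .....1122..33
After op 5 (delete): buffer="wqkccbbwbb" (len 10), cursors c1@6 c2@7 c3@10, authorship .....12..3
After op 6 (add_cursor(1)): buffer="wqkccbbwbb" (len 10), cursors c4@1 c1@6 c2@7 c3@10, authorship .....12..3
Authorship (.=original, N=cursor N): . . . . . 1 2 . . 3
Index 9: author = 3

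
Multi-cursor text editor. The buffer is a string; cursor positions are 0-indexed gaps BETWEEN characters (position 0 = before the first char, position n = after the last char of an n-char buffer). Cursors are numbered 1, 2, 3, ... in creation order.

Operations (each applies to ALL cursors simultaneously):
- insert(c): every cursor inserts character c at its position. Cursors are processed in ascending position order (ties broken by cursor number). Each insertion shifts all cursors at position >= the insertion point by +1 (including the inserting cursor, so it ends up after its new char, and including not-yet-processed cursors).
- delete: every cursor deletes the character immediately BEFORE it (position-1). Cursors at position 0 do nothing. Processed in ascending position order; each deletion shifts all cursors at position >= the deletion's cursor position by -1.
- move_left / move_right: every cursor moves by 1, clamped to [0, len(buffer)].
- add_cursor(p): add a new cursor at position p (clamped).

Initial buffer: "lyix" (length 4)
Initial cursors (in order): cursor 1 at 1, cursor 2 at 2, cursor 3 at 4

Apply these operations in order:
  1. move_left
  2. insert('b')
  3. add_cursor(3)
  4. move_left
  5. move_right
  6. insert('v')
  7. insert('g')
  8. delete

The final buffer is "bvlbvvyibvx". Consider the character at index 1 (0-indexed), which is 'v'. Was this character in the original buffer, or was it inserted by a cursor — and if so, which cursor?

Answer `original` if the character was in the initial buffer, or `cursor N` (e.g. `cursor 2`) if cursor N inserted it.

After op 1 (move_left): buffer="lyix" (len 4), cursors c1@0 c2@1 c3@3, authorship ....
After op 2 (insert('b')): buffer="blbyibx" (len 7), cursors c1@1 c2@3 c3@6, authorship 1.2..3.
After op 3 (add_cursor(3)): buffer="blbyibx" (len 7), cursors c1@1 c2@3 c4@3 c3@6, authorship 1.2..3.
After op 4 (move_left): buffer="blbyibx" (len 7), cursors c1@0 c2@2 c4@2 c3@5, authorship 1.2..3.
After op 5 (move_right): buffer="blbyibx" (len 7), cursors c1@1 c2@3 c4@3 c3@6, authorship 1.2..3.
After op 6 (insert('v')): buffer="bvlbvvyibvx" (len 11), cursors c1@2 c2@6 c4@6 c3@10, authorship 11.224..33.
After op 7 (insert('g')): buffer="bvglbvvggyibvgx" (len 15), cursors c1@3 c2@9 c4@9 c3@14, authorship 111.22424..333.
After op 8 (delete): buffer="bvlbvvyibvx" (len 11), cursors c1@2 c2@6 c4@6 c3@10, authorship 11.224..33.
Authorship (.=original, N=cursor N): 1 1 . 2 2 4 . . 3 3 .
Index 1: author = 1

Answer: cursor 1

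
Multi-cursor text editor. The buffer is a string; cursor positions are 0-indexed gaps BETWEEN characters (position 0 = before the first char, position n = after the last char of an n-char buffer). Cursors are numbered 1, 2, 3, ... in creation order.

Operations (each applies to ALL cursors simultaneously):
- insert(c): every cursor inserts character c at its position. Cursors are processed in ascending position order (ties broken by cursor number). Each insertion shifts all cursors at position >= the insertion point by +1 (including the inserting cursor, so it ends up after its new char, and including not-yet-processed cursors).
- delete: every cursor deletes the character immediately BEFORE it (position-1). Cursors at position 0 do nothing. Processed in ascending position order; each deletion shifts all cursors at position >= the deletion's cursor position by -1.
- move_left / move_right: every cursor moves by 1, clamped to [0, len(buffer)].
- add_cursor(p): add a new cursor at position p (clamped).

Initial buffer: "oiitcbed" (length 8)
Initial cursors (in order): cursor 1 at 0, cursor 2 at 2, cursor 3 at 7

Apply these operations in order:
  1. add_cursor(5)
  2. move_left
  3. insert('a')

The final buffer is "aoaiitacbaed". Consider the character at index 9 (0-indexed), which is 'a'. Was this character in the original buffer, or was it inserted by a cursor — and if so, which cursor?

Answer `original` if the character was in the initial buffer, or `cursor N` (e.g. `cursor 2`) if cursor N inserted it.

Answer: cursor 3

Derivation:
After op 1 (add_cursor(5)): buffer="oiitcbed" (len 8), cursors c1@0 c2@2 c4@5 c3@7, authorship ........
After op 2 (move_left): buffer="oiitcbed" (len 8), cursors c1@0 c2@1 c4@4 c3@6, authorship ........
After op 3 (insert('a')): buffer="aoaiitacbaed" (len 12), cursors c1@1 c2@3 c4@7 c3@10, authorship 1.2...4..3..
Authorship (.=original, N=cursor N): 1 . 2 . . . 4 . . 3 . .
Index 9: author = 3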